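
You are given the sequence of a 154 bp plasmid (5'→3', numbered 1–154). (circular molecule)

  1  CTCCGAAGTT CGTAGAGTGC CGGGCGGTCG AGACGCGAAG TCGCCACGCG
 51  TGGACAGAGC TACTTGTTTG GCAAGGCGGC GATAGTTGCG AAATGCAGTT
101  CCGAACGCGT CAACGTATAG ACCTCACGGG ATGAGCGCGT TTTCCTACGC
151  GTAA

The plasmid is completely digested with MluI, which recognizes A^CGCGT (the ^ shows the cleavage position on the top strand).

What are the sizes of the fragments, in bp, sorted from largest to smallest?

59, 53, 42 bp

MluI sites (ACGCGT) start at positions 46, 105, 147.
MluI cuts after the first base of each site, so after positions 46, 105, 147.
Circular molecule, 3 cuts → 3 fragments:
  47–105 → 59 bp
  106–147 → 42 bp
  148–154 then 1–46 → 7 + 46 = 53 bp
Sorted largest to smallest: 59, 53, 42 bp.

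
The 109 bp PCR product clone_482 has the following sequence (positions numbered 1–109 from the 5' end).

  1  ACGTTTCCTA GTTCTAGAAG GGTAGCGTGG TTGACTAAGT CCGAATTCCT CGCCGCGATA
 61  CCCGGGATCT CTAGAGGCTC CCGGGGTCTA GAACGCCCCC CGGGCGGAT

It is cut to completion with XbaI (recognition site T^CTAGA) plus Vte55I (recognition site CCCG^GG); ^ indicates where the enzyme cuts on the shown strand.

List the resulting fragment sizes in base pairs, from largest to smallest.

51, 15, 13, 13, 7, 6, 4 bp

XbaI sites (TCTAGA) start at positions 13, 70, 87.
XbaI cuts after the first base of each site, so after positions 13, 70, 87.
Vte55I sites (CCCGGG) start at positions 61, 80, 99.
Vte55I cuts after base 4 of each site, so after positions 64, 83, 102.
Combined cut positions: 13, 64, 70, 83, 87, 102.
Linear molecule, 6 cuts → 7 fragments:
  1–13 → 13 bp
  14–64 → 51 bp
  65–70 → 6 bp
  71–83 → 13 bp
  84–87 → 4 bp
  88–102 → 15 bp
  103–109 → 7 bp
Sorted largest to smallest: 51, 15, 13, 13, 7, 6, 4 bp.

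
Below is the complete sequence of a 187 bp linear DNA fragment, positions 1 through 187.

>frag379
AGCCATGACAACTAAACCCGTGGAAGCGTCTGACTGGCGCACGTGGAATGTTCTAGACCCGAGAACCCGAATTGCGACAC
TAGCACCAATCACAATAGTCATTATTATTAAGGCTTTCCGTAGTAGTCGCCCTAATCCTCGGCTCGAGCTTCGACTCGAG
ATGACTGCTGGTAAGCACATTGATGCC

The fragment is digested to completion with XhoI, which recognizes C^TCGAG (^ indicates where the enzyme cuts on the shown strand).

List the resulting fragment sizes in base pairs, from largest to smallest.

XhoI sites (CTCGAG) start at positions 143, 155.
XhoI cuts after the first base of each site, so after positions 143, 155.
Linear molecule, 2 cuts → 3 fragments:
  1–143 → 143 bp
  144–155 → 12 bp
  156–187 → 32 bp
Sorted largest to smallest: 143, 32, 12 bp.

143, 32, 12 bp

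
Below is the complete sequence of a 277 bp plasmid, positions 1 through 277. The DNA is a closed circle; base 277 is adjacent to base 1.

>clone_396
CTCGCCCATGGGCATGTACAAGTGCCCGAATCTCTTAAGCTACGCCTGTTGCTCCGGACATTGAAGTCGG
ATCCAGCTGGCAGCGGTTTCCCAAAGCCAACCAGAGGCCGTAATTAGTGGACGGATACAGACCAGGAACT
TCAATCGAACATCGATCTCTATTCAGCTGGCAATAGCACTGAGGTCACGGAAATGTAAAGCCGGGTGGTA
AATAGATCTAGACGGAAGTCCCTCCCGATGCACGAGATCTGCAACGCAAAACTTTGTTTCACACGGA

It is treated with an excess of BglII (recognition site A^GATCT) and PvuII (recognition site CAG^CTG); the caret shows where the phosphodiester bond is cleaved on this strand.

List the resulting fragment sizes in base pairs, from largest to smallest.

108, 90, 48, 31 bp

BglII sites (AGATCT) start at positions 214, 245.
BglII cuts after the first base of each site, so after positions 214, 245.
PvuII sites (CAGCTG) start at positions 74, 164.
PvuII cuts after base 3 of each site, so after positions 76, 166.
Combined cut positions: 76, 166, 214, 245.
Circular molecule, 4 cuts → 4 fragments:
  77–166 → 90 bp
  167–214 → 48 bp
  215–245 → 31 bp
  246–277 then 1–76 → 32 + 76 = 108 bp
Sorted largest to smallest: 108, 90, 48, 31 bp.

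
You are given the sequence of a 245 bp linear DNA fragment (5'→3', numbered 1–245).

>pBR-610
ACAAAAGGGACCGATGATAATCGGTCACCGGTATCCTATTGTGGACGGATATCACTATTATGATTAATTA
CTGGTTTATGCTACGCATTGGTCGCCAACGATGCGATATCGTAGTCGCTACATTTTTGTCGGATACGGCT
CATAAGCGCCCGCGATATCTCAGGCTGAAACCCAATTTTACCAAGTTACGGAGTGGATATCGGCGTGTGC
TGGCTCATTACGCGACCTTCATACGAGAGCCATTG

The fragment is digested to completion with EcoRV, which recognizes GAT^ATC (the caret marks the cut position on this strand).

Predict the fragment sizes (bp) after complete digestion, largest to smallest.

EcoRV sites (GATATC) start at positions 48, 105, 154, 196.
EcoRV cuts after base 3 of each site, so after positions 50, 107, 156, 198.
Linear molecule, 4 cuts → 5 fragments:
  1–50 → 50 bp
  51–107 → 57 bp
  108–156 → 49 bp
  157–198 → 42 bp
  199–245 → 47 bp
Sorted largest to smallest: 57, 50, 49, 47, 42 bp.

57, 50, 49, 47, 42 bp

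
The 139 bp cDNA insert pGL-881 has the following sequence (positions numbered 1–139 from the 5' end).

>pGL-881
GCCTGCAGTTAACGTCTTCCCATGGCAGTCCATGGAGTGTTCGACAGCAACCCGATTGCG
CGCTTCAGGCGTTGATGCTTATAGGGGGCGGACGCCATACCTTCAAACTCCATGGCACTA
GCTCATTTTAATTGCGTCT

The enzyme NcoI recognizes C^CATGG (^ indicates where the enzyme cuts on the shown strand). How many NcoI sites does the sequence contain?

CCATGG occurs starting at positions 20, 30, 110.
NcoI cuts at 3 sites.

3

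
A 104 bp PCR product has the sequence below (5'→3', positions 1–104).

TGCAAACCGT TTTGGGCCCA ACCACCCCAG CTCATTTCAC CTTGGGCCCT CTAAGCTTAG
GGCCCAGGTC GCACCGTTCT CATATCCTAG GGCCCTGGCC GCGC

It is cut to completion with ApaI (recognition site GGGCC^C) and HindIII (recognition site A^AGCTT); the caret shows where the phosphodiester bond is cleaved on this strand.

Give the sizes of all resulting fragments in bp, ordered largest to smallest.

ApaI sites (GGGCCC) start at positions 14, 44, 60, 90.
ApaI cuts after base 5 of each site (before the last base), so after positions 18, 48, 64, 94.
The HindIII site (AAGCTT) starts at position 53.
HindIII cuts after the first base of each site, so after position 53.
Combined cut positions: 18, 48, 53, 64, 94.
Linear molecule, 5 cuts → 6 fragments:
  1–18 → 18 bp
  19–48 → 30 bp
  49–53 → 5 bp
  54–64 → 11 bp
  65–94 → 30 bp
  95–104 → 10 bp
Sorted largest to smallest: 30, 30, 18, 11, 10, 5 bp.

30, 30, 18, 11, 10, 5 bp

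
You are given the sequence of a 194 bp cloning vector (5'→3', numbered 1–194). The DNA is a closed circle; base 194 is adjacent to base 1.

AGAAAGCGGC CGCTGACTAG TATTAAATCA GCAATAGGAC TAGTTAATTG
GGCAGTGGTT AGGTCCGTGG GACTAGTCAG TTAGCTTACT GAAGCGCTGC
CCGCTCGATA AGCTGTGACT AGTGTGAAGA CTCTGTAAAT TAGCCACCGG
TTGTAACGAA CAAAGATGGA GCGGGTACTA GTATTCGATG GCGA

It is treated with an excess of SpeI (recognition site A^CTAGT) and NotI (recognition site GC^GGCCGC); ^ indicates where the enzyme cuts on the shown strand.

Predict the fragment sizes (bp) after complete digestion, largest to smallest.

59, 46, 33, 24, 23, 9 bp

SpeI sites (ACTAGT) start at positions 16, 39, 72, 118, 177.
SpeI cuts after the first base of each site, so after positions 16, 39, 72, 118, 177.
The NotI site (GCGGCCGC) starts at position 6.
NotI cuts after base 2 of each site, so after position 7.
Combined cut positions: 7, 16, 39, 72, 118, 177.
Circular molecule, 6 cuts → 6 fragments:
  8–16 → 9 bp
  17–39 → 23 bp
  40–72 → 33 bp
  73–118 → 46 bp
  119–177 → 59 bp
  178–194 then 1–7 → 17 + 7 = 24 bp
Sorted largest to smallest: 59, 46, 33, 24, 23, 9 bp.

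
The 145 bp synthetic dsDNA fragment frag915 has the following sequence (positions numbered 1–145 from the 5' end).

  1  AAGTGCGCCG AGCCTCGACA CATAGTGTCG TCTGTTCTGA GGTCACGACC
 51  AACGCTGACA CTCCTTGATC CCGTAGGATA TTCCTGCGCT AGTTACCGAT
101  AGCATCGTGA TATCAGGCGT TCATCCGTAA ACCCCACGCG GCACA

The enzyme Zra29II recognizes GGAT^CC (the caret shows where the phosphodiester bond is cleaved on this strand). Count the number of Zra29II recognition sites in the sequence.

0

No occurrence of GGATCC is present in the sequence.
Zra29II does not cut: 0 sites.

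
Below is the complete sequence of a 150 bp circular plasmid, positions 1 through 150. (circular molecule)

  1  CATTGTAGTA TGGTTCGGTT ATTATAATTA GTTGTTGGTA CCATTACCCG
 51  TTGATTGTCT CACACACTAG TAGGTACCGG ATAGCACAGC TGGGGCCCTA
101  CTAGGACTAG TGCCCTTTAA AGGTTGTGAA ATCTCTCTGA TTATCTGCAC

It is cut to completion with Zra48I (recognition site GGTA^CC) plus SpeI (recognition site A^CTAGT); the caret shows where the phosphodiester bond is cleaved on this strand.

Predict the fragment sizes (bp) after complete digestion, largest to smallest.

Zra48I sites (GGTACC) start at positions 37, 73.
Zra48I cuts after base 4 of each site, so after positions 40, 76.
SpeI sites (ACTAGT) start at positions 66, 106.
SpeI cuts after the first base of each site, so after positions 66, 106.
Combined cut positions: 40, 66, 76, 106.
Circular molecule, 4 cuts → 4 fragments:
  41–66 → 26 bp
  67–76 → 10 bp
  77–106 → 30 bp
  107–150 then 1–40 → 44 + 40 = 84 bp
Sorted largest to smallest: 84, 30, 26, 10 bp.

84, 30, 26, 10 bp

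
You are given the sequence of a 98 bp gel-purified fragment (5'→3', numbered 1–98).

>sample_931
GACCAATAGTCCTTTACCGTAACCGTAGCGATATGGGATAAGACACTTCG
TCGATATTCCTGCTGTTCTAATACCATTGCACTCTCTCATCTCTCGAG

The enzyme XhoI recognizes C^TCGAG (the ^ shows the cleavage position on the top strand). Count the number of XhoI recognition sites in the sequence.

CTCGAG occurs starting at position 93.
XhoI cuts at 1 site.

1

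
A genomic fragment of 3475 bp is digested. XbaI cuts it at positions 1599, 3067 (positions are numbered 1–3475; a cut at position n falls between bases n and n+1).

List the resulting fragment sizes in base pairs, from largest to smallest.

1599, 1468, 408 bp

Linear molecule, 2 cuts → 3 fragments:
  1599 − 0 = 1599 bp
  3067 − 1599 = 1468 bp
  3475 − 3067 = 408 bp
Sorted largest to smallest: 1599, 1468, 408 bp.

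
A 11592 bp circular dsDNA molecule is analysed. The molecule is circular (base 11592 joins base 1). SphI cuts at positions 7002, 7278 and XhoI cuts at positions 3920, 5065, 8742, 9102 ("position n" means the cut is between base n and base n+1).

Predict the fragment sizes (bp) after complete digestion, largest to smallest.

6410, 1937, 1464, 1145, 360, 276 bp

Combined cut positions (sorted): 3920, 5065, 7002, 7278, 8742, 9102.
Circular molecule, 6 cuts → 6 fragments:
  5065 − 3920 = 1145 bp
  7002 − 5065 = 1937 bp
  7278 − 7002 = 276 bp
  8742 − 7278 = 1464 bp
  9102 − 8742 = 360 bp
  wrap: 11592 − 9102 + 3920 = 6410 bp
Sorted largest to smallest: 6410, 1937, 1464, 1145, 360, 276 bp.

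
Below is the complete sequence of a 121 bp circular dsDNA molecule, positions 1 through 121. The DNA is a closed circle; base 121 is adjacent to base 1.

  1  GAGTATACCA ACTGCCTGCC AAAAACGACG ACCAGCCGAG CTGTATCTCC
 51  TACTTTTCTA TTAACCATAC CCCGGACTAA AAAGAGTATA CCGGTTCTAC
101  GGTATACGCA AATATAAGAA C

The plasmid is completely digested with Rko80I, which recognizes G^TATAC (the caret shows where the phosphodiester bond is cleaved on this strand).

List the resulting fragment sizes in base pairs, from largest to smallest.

83, 22, 16 bp

Rko80I sites (GTATAC) start at positions 3, 86, 102.
Rko80I cuts after the first base of each site, so after positions 3, 86, 102.
Circular molecule, 3 cuts → 3 fragments:
  4–86 → 83 bp
  87–102 → 16 bp
  103–121 then 1–3 → 19 + 3 = 22 bp
Sorted largest to smallest: 83, 22, 16 bp.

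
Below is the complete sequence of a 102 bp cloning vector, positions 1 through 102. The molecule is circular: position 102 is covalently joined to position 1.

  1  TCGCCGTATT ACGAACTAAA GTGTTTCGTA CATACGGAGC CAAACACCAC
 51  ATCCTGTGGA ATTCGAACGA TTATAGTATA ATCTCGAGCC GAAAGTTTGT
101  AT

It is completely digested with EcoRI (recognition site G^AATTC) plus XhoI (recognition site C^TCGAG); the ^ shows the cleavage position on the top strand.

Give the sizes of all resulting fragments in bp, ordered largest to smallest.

78, 24 bp

The EcoRI site (GAATTC) starts at position 59.
EcoRI cuts after the first base of each site, so after position 59.
The XhoI site (CTCGAG) starts at position 83.
XhoI cuts after the first base of each site, so after position 83.
Combined cut positions: 59, 83.
Circular molecule, 2 cuts → 2 fragments:
  60–83 → 24 bp
  84–102 then 1–59 → 19 + 59 = 78 bp
Sorted largest to smallest: 78, 24 bp.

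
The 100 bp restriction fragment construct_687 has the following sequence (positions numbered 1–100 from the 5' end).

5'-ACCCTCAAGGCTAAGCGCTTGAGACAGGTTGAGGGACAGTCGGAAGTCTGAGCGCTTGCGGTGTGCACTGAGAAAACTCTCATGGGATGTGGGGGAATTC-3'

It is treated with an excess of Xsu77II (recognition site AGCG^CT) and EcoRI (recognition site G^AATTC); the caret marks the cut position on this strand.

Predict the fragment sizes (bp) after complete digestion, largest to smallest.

Xsu77II sites (AGCGCT) start at positions 14, 51.
Xsu77II cuts after base 4 of each site, so after positions 17, 54.
The EcoRI site (GAATTC) starts at position 95.
EcoRI cuts after the first base of each site, so after position 95.
Combined cut positions: 17, 54, 95.
Linear molecule, 3 cuts → 4 fragments:
  1–17 → 17 bp
  18–54 → 37 bp
  55–95 → 41 bp
  96–100 → 5 bp
Sorted largest to smallest: 41, 37, 17, 5 bp.

41, 37, 17, 5 bp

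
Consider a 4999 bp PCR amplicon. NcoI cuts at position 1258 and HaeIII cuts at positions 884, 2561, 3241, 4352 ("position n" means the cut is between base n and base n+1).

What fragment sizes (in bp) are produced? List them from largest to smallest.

Combined cut positions (sorted): 884, 1258, 2561, 3241, 4352.
Linear molecule, 5 cuts → 6 fragments:
  884 − 0 = 884 bp
  1258 − 884 = 374 bp
  2561 − 1258 = 1303 bp
  3241 − 2561 = 680 bp
  4352 − 3241 = 1111 bp
  4999 − 4352 = 647 bp
Sorted largest to smallest: 1303, 1111, 884, 680, 647, 374 bp.

1303, 1111, 884, 680, 647, 374 bp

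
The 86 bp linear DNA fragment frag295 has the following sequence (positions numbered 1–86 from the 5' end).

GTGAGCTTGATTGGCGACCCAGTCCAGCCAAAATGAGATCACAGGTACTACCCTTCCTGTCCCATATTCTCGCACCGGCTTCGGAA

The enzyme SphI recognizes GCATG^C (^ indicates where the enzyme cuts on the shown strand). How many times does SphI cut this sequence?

No occurrence of GCATGC is present in the sequence.
SphI does not cut: 0 sites.

0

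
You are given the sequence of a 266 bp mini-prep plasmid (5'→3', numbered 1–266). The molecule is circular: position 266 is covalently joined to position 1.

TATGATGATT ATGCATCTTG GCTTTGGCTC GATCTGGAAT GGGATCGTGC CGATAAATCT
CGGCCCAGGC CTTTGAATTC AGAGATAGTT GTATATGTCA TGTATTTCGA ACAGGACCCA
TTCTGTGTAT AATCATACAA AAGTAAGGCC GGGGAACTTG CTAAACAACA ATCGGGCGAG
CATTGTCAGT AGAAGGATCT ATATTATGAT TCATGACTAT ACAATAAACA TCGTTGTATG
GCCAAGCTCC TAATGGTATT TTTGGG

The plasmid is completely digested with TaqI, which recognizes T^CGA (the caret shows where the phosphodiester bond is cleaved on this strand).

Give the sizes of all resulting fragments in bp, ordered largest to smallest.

TaqI sites (TCGA) start at positions 29, 107.
TaqI cuts after the first base of each site, so after positions 29, 107.
Circular molecule, 2 cuts → 2 fragments:
  30–107 → 78 bp
  108–266 then 1–29 → 159 + 29 = 188 bp
Sorted largest to smallest: 188, 78 bp.

188, 78 bp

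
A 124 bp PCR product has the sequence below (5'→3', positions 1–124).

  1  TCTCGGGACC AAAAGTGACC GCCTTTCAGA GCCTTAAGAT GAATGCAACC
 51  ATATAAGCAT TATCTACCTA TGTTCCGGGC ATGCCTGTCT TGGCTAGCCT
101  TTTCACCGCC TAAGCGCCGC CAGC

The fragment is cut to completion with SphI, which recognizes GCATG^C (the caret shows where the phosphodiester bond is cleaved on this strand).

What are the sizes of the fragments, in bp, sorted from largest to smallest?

The SphI site (GCATGC) starts at position 79.
SphI cuts after base 5 of each site (before the last base), so after position 83.
Linear molecule, 1 cut → 2 fragments:
  1–83 → 83 bp
  84–124 → 41 bp
Sorted largest to smallest: 83, 41 bp.

83, 41 bp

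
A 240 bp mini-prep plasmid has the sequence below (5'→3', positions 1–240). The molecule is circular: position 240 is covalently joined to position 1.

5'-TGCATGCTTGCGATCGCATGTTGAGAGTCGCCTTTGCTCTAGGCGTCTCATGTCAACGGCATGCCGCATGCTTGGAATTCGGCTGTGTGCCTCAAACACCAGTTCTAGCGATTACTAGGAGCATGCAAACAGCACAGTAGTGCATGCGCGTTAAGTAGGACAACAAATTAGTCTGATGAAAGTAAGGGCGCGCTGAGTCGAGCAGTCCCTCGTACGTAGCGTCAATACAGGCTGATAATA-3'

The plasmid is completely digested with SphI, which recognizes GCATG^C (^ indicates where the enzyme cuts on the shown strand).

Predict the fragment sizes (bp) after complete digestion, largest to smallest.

SphI sites (GCATGC) start at positions 2, 59, 66, 121, 142.
SphI cuts after base 5 of each site (before the last base), so after positions 6, 63, 70, 125, 146.
Circular molecule, 5 cuts → 5 fragments:
  7–63 → 57 bp
  64–70 → 7 bp
  71–125 → 55 bp
  126–146 → 21 bp
  147–240 then 1–6 → 94 + 6 = 100 bp
Sorted largest to smallest: 100, 57, 55, 21, 7 bp.

100, 57, 55, 21, 7 bp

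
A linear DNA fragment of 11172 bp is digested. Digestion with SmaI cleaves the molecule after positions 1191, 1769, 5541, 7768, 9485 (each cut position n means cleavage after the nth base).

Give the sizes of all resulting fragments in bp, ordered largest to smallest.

Linear molecule, 5 cuts → 6 fragments:
  1191 − 0 = 1191 bp
  1769 − 1191 = 578 bp
  5541 − 1769 = 3772 bp
  7768 − 5541 = 2227 bp
  9485 − 7768 = 1717 bp
  11172 − 9485 = 1687 bp
Sorted largest to smallest: 3772, 2227, 1717, 1687, 1191, 578 bp.

3772, 2227, 1717, 1687, 1191, 578 bp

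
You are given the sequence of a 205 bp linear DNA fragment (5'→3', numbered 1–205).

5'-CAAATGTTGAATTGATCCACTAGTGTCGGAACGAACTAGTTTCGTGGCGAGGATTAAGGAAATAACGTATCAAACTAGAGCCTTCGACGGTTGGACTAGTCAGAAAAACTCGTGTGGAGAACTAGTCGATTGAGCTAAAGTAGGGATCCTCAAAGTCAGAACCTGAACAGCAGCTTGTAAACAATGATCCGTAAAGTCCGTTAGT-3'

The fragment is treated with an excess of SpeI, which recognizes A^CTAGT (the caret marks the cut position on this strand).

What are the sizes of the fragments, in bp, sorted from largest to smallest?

SpeI sites (ACTAGT) start at positions 19, 35, 95, 121.
SpeI cuts after the first base of each site, so after positions 19, 35, 95, 121.
Linear molecule, 4 cuts → 5 fragments:
  1–19 → 19 bp
  20–35 → 16 bp
  36–95 → 60 bp
  96–121 → 26 bp
  122–205 → 84 bp
Sorted largest to smallest: 84, 60, 26, 19, 16 bp.

84, 60, 26, 19, 16 bp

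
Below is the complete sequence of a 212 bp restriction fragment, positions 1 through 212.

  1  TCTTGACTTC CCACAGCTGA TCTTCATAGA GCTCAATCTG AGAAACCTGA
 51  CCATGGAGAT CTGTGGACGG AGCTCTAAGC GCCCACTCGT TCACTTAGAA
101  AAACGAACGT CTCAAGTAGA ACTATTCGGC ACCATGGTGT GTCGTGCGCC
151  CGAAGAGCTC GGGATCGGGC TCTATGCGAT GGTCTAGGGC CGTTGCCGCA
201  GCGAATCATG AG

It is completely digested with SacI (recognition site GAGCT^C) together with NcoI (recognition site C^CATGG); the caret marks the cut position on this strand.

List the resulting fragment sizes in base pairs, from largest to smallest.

SacI sites (GAGCTC) start at positions 29, 70, 155.
SacI cuts after base 5 of each site (before the last base), so after positions 33, 74, 159.
NcoI sites (CCATGG) start at positions 51, 132.
NcoI cuts after the first base of each site, so after positions 51, 132.
Combined cut positions: 33, 51, 74, 132, 159.
Linear molecule, 5 cuts → 6 fragments:
  1–33 → 33 bp
  34–51 → 18 bp
  52–74 → 23 bp
  75–132 → 58 bp
  133–159 → 27 bp
  160–212 → 53 bp
Sorted largest to smallest: 58, 53, 33, 27, 23, 18 bp.

58, 53, 33, 27, 23, 18 bp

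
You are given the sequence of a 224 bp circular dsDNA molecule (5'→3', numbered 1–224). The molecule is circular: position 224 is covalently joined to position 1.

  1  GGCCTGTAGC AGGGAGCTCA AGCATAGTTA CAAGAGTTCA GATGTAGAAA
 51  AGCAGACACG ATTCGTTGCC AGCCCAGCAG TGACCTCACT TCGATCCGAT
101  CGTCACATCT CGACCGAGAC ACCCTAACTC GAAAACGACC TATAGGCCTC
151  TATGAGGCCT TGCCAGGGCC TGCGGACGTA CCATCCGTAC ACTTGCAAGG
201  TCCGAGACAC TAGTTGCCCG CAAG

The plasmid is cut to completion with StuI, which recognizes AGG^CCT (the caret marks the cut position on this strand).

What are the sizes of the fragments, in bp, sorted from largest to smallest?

StuI sites (AGGCCT) start at positions 144, 155.
StuI cuts after base 3 of each site, so after positions 146, 157.
Circular molecule, 2 cuts → 2 fragments:
  147–157 → 11 bp
  158–224 then 1–146 → 67 + 146 = 213 bp
Sorted largest to smallest: 213, 11 bp.

213, 11 bp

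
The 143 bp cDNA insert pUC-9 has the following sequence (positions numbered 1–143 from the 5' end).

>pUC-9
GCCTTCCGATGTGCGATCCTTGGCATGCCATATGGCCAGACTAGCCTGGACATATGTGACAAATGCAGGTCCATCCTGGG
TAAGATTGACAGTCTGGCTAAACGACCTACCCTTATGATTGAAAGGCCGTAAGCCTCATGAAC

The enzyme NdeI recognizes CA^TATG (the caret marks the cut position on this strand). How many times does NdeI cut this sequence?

2

CATATG occurs starting at positions 29, 51.
NdeI cuts at 2 sites.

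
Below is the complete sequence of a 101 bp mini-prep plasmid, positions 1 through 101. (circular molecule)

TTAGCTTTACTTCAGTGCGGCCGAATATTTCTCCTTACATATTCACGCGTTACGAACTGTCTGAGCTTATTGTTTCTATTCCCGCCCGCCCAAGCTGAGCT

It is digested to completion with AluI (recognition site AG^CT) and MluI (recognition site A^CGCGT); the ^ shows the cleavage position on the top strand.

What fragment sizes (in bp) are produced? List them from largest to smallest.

41, 29, 20, 6, 5 bp

AluI sites (AGCT) start at positions 3, 64, 93, 98.
AluI cuts after base 2 of each site, so after positions 4, 65, 94, 99.
The MluI site (ACGCGT) starts at position 45.
MluI cuts after the first base of each site, so after position 45.
Combined cut positions: 4, 45, 65, 94, 99.
Circular molecule, 5 cuts → 5 fragments:
  5–45 → 41 bp
  46–65 → 20 bp
  66–94 → 29 bp
  95–99 → 5 bp
  100–101 then 1–4 → 2 + 4 = 6 bp
Sorted largest to smallest: 41, 29, 20, 6, 5 bp.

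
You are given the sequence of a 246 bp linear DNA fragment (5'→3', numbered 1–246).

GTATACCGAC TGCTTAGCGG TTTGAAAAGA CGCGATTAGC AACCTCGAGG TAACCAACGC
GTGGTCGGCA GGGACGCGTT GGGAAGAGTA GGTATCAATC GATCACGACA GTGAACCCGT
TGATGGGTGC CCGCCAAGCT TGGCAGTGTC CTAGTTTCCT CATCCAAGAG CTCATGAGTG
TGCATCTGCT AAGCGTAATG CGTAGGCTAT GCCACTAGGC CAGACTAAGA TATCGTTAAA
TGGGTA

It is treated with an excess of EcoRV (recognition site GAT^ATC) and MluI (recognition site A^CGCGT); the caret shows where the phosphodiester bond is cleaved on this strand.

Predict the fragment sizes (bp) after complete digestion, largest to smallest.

The EcoRV site (GATATC) starts at position 229.
EcoRV cuts after base 3 of each site, so after position 231.
MluI sites (ACGCGT) start at positions 57, 74.
MluI cuts after the first base of each site, so after positions 57, 74.
Combined cut positions: 57, 74, 231.
Linear molecule, 3 cuts → 4 fragments:
  1–57 → 57 bp
  58–74 → 17 bp
  75–231 → 157 bp
  232–246 → 15 bp
Sorted largest to smallest: 157, 57, 17, 15 bp.

157, 57, 17, 15 bp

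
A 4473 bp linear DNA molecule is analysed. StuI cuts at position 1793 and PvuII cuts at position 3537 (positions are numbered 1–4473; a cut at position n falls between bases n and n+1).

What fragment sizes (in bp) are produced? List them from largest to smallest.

1793, 1744, 936 bp

Combined cut positions (sorted): 1793, 3537.
Linear molecule, 2 cuts → 3 fragments:
  1793 − 0 = 1793 bp
  3537 − 1793 = 1744 bp
  4473 − 3537 = 936 bp
Sorted largest to smallest: 1793, 1744, 936 bp.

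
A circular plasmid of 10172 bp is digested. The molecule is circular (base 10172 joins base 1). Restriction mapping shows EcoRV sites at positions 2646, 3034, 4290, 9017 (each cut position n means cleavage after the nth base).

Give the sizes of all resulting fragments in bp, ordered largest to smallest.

4727, 3801, 1256, 388 bp

Circular molecule, 4 cuts → 4 fragments:
  3034 − 2646 = 388 bp
  4290 − 3034 = 1256 bp
  9017 − 4290 = 4727 bp
  wrap: 10172 − 9017 + 2646 = 3801 bp
Sorted largest to smallest: 4727, 3801, 1256, 388 bp.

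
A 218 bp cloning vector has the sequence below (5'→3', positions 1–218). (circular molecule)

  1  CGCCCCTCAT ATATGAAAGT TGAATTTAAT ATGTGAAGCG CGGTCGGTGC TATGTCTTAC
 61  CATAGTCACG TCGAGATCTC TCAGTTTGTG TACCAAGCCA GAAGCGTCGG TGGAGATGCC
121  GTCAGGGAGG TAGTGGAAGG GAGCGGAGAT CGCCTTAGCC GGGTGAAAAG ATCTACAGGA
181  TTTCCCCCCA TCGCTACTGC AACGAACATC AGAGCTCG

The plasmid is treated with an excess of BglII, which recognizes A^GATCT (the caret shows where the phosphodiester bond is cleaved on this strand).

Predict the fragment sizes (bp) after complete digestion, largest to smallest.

123, 95 bp

BglII sites (AGATCT) start at positions 74, 169.
BglII cuts after the first base of each site, so after positions 74, 169.
Circular molecule, 2 cuts → 2 fragments:
  75–169 → 95 bp
  170–218 then 1–74 → 49 + 74 = 123 bp
Sorted largest to smallest: 123, 95 bp.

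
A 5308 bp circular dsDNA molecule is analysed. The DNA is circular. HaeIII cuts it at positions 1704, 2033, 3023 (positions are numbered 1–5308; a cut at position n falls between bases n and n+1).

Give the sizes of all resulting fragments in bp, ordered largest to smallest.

Circular molecule, 3 cuts → 3 fragments:
  2033 − 1704 = 329 bp
  3023 − 2033 = 990 bp
  wrap: 5308 − 3023 + 1704 = 3989 bp
Sorted largest to smallest: 3989, 990, 329 bp.

3989, 990, 329 bp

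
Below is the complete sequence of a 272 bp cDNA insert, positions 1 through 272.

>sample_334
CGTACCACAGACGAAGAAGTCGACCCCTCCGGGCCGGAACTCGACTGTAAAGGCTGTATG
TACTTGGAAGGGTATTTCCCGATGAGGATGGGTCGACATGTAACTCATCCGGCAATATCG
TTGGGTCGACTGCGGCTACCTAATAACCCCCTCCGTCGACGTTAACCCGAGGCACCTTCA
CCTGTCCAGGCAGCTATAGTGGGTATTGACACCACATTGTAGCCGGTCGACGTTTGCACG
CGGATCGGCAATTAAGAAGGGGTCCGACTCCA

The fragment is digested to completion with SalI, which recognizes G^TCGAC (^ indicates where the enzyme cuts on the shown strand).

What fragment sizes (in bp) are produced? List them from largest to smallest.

SalI sites (GTCGAC) start at positions 19, 92, 125, 155, 226.
SalI cuts after the first base of each site, so after positions 19, 92, 125, 155, 226.
Linear molecule, 5 cuts → 6 fragments:
  1–19 → 19 bp
  20–92 → 73 bp
  93–125 → 33 bp
  126–155 → 30 bp
  156–226 → 71 bp
  227–272 → 46 bp
Sorted largest to smallest: 73, 71, 46, 33, 30, 19 bp.

73, 71, 46, 33, 30, 19 bp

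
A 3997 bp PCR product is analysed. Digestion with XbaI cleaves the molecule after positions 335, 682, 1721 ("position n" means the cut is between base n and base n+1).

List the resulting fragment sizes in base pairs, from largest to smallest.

Linear molecule, 3 cuts → 4 fragments:
  335 − 0 = 335 bp
  682 − 335 = 347 bp
  1721 − 682 = 1039 bp
  3997 − 1721 = 2276 bp
Sorted largest to smallest: 2276, 1039, 347, 335 bp.

2276, 1039, 347, 335 bp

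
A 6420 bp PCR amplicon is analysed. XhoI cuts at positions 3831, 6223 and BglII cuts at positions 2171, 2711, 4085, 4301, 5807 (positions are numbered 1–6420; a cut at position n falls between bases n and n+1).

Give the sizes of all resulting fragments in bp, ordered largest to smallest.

Combined cut positions (sorted): 2171, 2711, 3831, 4085, 4301, 5807, 6223.
Linear molecule, 7 cuts → 8 fragments:
  2171 − 0 = 2171 bp
  2711 − 2171 = 540 bp
  3831 − 2711 = 1120 bp
  4085 − 3831 = 254 bp
  4301 − 4085 = 216 bp
  5807 − 4301 = 1506 bp
  6223 − 5807 = 416 bp
  6420 − 6223 = 197 bp
Sorted largest to smallest: 2171, 1506, 1120, 540, 416, 254, 216, 197 bp.

2171, 1506, 1120, 540, 416, 254, 216, 197 bp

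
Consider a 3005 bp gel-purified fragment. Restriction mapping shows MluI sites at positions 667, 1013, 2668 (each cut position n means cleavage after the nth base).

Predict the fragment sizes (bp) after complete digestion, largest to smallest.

1655, 667, 346, 337 bp

Linear molecule, 3 cuts → 4 fragments:
  667 − 0 = 667 bp
  1013 − 667 = 346 bp
  2668 − 1013 = 1655 bp
  3005 − 2668 = 337 bp
Sorted largest to smallest: 1655, 667, 346, 337 bp.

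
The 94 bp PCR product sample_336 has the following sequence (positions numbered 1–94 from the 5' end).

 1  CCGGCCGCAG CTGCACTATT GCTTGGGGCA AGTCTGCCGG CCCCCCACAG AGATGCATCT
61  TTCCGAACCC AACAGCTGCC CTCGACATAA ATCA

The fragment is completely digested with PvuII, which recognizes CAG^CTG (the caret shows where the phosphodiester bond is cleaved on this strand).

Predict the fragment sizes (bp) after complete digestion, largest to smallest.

65, 19, 10 bp

PvuII sites (CAGCTG) start at positions 8, 73.
PvuII cuts after base 3 of each site, so after positions 10, 75.
Linear molecule, 2 cuts → 3 fragments:
  1–10 → 10 bp
  11–75 → 65 bp
  76–94 → 19 bp
Sorted largest to smallest: 65, 19, 10 bp.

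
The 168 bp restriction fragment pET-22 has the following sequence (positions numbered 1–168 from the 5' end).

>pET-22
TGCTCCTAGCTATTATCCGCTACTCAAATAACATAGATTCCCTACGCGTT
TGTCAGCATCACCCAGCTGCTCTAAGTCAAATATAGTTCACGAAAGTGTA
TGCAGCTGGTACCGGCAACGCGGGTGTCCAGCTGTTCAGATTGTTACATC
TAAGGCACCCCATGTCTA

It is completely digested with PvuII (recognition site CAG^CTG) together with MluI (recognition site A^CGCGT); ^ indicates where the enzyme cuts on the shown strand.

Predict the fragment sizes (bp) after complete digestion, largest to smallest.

44, 39, 37, 26, 22 bp

PvuII sites (CAGCTG) start at positions 64, 103, 129.
PvuII cuts after base 3 of each site, so after positions 66, 105, 131.
The MluI site (ACGCGT) starts at position 44.
MluI cuts after the first base of each site, so after position 44.
Combined cut positions: 44, 66, 105, 131.
Linear molecule, 4 cuts → 5 fragments:
  1–44 → 44 bp
  45–66 → 22 bp
  67–105 → 39 bp
  106–131 → 26 bp
  132–168 → 37 bp
Sorted largest to smallest: 44, 39, 37, 26, 22 bp.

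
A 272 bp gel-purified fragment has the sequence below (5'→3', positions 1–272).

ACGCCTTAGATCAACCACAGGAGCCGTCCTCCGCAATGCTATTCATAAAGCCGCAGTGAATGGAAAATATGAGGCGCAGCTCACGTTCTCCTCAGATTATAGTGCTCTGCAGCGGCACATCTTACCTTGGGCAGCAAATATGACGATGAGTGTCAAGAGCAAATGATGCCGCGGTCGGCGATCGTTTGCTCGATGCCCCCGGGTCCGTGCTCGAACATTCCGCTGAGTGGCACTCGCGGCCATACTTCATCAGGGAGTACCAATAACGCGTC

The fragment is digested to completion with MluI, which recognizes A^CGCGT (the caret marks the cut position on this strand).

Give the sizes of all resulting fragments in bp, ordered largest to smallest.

266, 6 bp

The MluI site (ACGCGT) starts at position 266.
MluI cuts after the first base of each site, so after position 266.
Linear molecule, 1 cut → 2 fragments:
  1–266 → 266 bp
  267–272 → 6 bp
Sorted largest to smallest: 266, 6 bp.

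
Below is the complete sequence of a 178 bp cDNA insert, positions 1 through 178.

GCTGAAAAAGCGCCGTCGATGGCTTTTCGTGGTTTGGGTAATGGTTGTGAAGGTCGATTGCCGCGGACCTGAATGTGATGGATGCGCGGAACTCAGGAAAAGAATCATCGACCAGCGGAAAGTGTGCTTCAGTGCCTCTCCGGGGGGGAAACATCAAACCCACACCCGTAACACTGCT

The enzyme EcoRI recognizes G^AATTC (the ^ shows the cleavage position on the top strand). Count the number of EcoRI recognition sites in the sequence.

0

No occurrence of GAATTC is present in the sequence.
EcoRI does not cut: 0 sites.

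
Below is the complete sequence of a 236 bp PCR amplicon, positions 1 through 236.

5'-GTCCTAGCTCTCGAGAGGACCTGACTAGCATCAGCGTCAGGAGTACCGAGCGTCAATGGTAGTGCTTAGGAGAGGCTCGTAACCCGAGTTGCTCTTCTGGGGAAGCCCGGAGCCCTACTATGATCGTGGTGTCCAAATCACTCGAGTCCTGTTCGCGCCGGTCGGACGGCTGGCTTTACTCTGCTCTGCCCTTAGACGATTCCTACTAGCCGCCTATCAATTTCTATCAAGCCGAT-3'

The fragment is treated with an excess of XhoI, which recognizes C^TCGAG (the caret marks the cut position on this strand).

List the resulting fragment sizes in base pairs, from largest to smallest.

131, 95, 10 bp

XhoI sites (CTCGAG) start at positions 10, 141.
XhoI cuts after the first base of each site, so after positions 10, 141.
Linear molecule, 2 cuts → 3 fragments:
  1–10 → 10 bp
  11–141 → 131 bp
  142–236 → 95 bp
Sorted largest to smallest: 131, 95, 10 bp.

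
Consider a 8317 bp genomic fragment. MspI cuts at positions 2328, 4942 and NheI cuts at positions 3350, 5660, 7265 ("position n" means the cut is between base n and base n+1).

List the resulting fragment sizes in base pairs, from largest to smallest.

2328, 1605, 1592, 1052, 1022, 718 bp

Combined cut positions (sorted): 2328, 3350, 4942, 5660, 7265.
Linear molecule, 5 cuts → 6 fragments:
  2328 − 0 = 2328 bp
  3350 − 2328 = 1022 bp
  4942 − 3350 = 1592 bp
  5660 − 4942 = 718 bp
  7265 − 5660 = 1605 bp
  8317 − 7265 = 1052 bp
Sorted largest to smallest: 2328, 1605, 1592, 1052, 1022, 718 bp.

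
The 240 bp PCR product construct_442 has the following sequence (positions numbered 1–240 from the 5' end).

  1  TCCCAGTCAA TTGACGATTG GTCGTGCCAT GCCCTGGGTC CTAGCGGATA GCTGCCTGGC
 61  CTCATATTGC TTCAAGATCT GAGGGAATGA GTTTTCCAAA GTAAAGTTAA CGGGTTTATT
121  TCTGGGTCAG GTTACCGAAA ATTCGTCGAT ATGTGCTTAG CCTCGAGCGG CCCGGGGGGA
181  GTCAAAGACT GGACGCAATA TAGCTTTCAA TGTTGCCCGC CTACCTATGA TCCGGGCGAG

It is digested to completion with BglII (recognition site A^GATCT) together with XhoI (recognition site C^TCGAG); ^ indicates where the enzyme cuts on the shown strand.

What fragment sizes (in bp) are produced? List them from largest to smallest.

87, 78, 75 bp

The BglII site (AGATCT) starts at position 75.
BglII cuts after the first base of each site, so after position 75.
The XhoI site (CTCGAG) starts at position 162.
XhoI cuts after the first base of each site, so after position 162.
Combined cut positions: 75, 162.
Linear molecule, 2 cuts → 3 fragments:
  1–75 → 75 bp
  76–162 → 87 bp
  163–240 → 78 bp
Sorted largest to smallest: 87, 78, 75 bp.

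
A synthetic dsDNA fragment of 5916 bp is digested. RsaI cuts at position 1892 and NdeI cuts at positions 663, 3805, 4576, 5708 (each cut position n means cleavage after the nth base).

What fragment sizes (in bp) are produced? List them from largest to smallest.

Combined cut positions (sorted): 663, 1892, 3805, 4576, 5708.
Linear molecule, 5 cuts → 6 fragments:
  663 − 0 = 663 bp
  1892 − 663 = 1229 bp
  3805 − 1892 = 1913 bp
  4576 − 3805 = 771 bp
  5708 − 4576 = 1132 bp
  5916 − 5708 = 208 bp
Sorted largest to smallest: 1913, 1229, 1132, 771, 663, 208 bp.

1913, 1229, 1132, 771, 663, 208 bp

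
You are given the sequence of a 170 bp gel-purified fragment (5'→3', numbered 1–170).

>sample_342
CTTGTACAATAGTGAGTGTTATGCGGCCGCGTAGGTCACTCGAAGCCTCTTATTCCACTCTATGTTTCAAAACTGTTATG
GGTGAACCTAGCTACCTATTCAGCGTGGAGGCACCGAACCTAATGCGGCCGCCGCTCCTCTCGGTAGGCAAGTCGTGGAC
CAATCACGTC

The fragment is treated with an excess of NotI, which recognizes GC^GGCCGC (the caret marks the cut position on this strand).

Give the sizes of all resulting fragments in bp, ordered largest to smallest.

NotI sites (GCGGCCGC) start at positions 23, 125.
NotI cuts after base 2 of each site, so after positions 24, 126.
Linear molecule, 2 cuts → 3 fragments:
  1–24 → 24 bp
  25–126 → 102 bp
  127–170 → 44 bp
Sorted largest to smallest: 102, 44, 24 bp.

102, 44, 24 bp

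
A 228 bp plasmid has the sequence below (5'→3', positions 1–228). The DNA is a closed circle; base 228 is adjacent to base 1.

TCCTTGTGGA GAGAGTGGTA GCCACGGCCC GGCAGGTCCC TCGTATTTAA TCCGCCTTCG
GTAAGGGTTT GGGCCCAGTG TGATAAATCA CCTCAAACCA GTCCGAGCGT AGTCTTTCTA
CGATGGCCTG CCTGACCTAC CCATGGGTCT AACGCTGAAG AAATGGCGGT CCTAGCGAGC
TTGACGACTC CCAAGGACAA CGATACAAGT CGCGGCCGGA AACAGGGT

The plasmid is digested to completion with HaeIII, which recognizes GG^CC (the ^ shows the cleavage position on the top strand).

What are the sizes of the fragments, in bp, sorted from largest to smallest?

HaeIII sites (GGCC) start at positions 26, 72, 125, 214.
HaeIII cuts after base 2 of each site, so after positions 27, 73, 126, 215.
Circular molecule, 4 cuts → 4 fragments:
  28–73 → 46 bp
  74–126 → 53 bp
  127–215 → 89 bp
  216–228 then 1–27 → 13 + 27 = 40 bp
Sorted largest to smallest: 89, 53, 46, 40 bp.

89, 53, 46, 40 bp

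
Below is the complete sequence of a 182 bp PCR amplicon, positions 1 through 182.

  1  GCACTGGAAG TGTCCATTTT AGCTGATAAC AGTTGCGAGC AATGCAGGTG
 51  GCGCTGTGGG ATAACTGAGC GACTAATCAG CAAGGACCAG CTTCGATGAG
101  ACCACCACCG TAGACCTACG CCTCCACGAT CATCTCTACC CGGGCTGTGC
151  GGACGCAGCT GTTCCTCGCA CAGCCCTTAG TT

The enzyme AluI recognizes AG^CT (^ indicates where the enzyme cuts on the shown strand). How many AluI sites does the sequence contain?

3

AGCT occurs starting at positions 21, 89, 157.
AluI cuts at 3 sites.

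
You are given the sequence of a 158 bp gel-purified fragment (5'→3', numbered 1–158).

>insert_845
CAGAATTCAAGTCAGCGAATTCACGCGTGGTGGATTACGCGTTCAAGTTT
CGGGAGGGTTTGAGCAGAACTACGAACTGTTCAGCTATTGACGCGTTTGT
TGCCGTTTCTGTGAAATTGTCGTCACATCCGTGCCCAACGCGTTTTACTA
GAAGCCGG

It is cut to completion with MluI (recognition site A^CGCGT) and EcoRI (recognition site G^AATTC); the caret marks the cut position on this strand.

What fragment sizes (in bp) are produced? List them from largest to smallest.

MluI sites (ACGCGT) start at positions 23, 37, 91, 138.
MluI cuts after the first base of each site, so after positions 23, 37, 91, 138.
EcoRI sites (GAATTC) start at positions 3, 17.
EcoRI cuts after the first base of each site, so after positions 3, 17.
Combined cut positions: 3, 17, 23, 37, 91, 138.
Linear molecule, 6 cuts → 7 fragments:
  1–3 → 3 bp
  4–17 → 14 bp
  18–23 → 6 bp
  24–37 → 14 bp
  38–91 → 54 bp
  92–138 → 47 bp
  139–158 → 20 bp
Sorted largest to smallest: 54, 47, 20, 14, 14, 6, 3 bp.

54, 47, 20, 14, 14, 6, 3 bp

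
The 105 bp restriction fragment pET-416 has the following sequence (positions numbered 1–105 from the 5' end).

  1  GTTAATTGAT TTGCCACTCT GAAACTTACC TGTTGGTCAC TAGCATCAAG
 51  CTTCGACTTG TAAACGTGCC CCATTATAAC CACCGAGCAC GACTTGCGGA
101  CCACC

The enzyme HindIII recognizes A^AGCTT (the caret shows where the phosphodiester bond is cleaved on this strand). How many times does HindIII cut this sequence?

1

AAGCTT occurs starting at position 48.
HindIII cuts at 1 site.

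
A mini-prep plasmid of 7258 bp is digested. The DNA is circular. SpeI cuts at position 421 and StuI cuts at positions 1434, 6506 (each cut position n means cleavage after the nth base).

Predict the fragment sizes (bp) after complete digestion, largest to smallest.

5072, 1173, 1013 bp

Combined cut positions (sorted): 421, 1434, 6506.
Circular molecule, 3 cuts → 3 fragments:
  1434 − 421 = 1013 bp
  6506 − 1434 = 5072 bp
  wrap: 7258 − 6506 + 421 = 1173 bp
Sorted largest to smallest: 5072, 1173, 1013 bp.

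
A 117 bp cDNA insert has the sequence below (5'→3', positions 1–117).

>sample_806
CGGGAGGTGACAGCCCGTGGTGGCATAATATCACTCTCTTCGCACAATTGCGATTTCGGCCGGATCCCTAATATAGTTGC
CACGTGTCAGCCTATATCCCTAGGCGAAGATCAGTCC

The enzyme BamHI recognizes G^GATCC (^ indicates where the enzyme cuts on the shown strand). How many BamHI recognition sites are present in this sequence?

GGATCC occurs starting at position 62.
BamHI cuts at 1 site.

1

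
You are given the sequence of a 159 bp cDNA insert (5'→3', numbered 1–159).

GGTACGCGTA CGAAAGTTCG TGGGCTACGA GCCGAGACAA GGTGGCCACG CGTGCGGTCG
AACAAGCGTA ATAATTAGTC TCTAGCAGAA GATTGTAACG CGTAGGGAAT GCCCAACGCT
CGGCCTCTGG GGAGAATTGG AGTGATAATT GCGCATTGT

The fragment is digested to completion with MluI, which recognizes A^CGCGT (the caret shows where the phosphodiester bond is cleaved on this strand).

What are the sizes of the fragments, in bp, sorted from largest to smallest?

61, 50, 44, 4 bp

MluI sites (ACGCGT) start at positions 4, 48, 98.
MluI cuts after the first base of each site, so after positions 4, 48, 98.
Linear molecule, 3 cuts → 4 fragments:
  1–4 → 4 bp
  5–48 → 44 bp
  49–98 → 50 bp
  99–159 → 61 bp
Sorted largest to smallest: 61, 50, 44, 4 bp.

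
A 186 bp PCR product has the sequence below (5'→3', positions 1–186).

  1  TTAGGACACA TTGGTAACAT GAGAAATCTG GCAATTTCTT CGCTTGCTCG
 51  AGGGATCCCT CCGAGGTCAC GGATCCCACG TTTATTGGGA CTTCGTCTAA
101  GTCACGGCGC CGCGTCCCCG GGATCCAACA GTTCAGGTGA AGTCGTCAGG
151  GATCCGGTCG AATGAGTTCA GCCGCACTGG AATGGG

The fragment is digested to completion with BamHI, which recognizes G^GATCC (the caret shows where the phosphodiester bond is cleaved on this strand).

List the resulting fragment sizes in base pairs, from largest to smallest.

BamHI sites (GGATCC) start at positions 53, 71, 121, 150.
BamHI cuts after the first base of each site, so after positions 53, 71, 121, 150.
Linear molecule, 4 cuts → 5 fragments:
  1–53 → 53 bp
  54–71 → 18 bp
  72–121 → 50 bp
  122–150 → 29 bp
  151–186 → 36 bp
Sorted largest to smallest: 53, 50, 36, 29, 18 bp.

53, 50, 36, 29, 18 bp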